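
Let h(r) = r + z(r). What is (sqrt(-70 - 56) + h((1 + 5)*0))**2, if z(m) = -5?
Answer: (-5 + 3*I*sqrt(14))**2 ≈ -101.0 - 112.25*I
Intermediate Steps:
h(r) = -5 + r (h(r) = r - 5 = -5 + r)
(sqrt(-70 - 56) + h((1 + 5)*0))**2 = (sqrt(-70 - 56) + (-5 + (1 + 5)*0))**2 = (sqrt(-126) + (-5 + 6*0))**2 = (3*I*sqrt(14) + (-5 + 0))**2 = (3*I*sqrt(14) - 5)**2 = (-5 + 3*I*sqrt(14))**2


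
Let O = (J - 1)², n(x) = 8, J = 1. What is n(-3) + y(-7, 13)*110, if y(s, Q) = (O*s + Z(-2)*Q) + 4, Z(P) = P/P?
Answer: 1878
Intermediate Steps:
Z(P) = 1
O = 0 (O = (1 - 1)² = 0² = 0)
y(s, Q) = 4 + Q (y(s, Q) = (0*s + 1*Q) + 4 = (0 + Q) + 4 = Q + 4 = 4 + Q)
n(-3) + y(-7, 13)*110 = 8 + (4 + 13)*110 = 8 + 17*110 = 8 + 1870 = 1878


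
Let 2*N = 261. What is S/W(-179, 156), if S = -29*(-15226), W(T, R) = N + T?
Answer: -883108/97 ≈ -9104.2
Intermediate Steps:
N = 261/2 (N = (1/2)*261 = 261/2 ≈ 130.50)
W(T, R) = 261/2 + T
S = 441554
S/W(-179, 156) = 441554/(261/2 - 179) = 441554/(-97/2) = 441554*(-2/97) = -883108/97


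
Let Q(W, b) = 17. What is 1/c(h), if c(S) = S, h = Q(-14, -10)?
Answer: 1/17 ≈ 0.058824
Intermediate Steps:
h = 17
1/c(h) = 1/17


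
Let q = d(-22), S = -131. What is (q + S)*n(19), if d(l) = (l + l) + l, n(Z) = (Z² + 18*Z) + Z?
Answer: -142234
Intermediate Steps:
n(Z) = Z² + 19*Z
d(l) = 3*l (d(l) = 2*l + l = 3*l)
q = -66 (q = 3*(-22) = -66)
(q + S)*n(19) = (-66 - 131)*(19*(19 + 19)) = -3743*38 = -197*722 = -142234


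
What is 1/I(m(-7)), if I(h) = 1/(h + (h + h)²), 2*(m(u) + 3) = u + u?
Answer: 390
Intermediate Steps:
m(u) = -3 + u (m(u) = -3 + (u + u)/2 = -3 + (2*u)/2 = -3 + u)
I(h) = 1/(h + 4*h²) (I(h) = 1/(h + (2*h)²) = 1/(h + 4*h²))
1/I(m(-7)) = 1/(1/((-3 - 7)*(1 + 4*(-3 - 7)))) = 1/(1/((-10)*(1 + 4*(-10)))) = 1/(-1/(10*(1 - 40))) = 1/(-⅒/(-39)) = 1/(-⅒*(-1/39)) = 1/(1/390) = 390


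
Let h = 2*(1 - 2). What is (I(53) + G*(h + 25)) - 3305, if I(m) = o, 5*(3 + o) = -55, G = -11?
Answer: -3572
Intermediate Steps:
o = -14 (o = -3 + (1/5)*(-55) = -3 - 11 = -14)
I(m) = -14
h = -2 (h = 2*(-1) = -2)
(I(53) + G*(h + 25)) - 3305 = (-14 - 11*(-2 + 25)) - 3305 = (-14 - 11*23) - 3305 = (-14 - 253) - 3305 = -267 - 3305 = -3572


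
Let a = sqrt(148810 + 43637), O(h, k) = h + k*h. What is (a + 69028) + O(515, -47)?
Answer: 45338 + 3*sqrt(21383) ≈ 45777.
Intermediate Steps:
O(h, k) = h + h*k
a = 3*sqrt(21383) (a = sqrt(192447) = 3*sqrt(21383) ≈ 438.69)
(a + 69028) + O(515, -47) = (3*sqrt(21383) + 69028) + 515*(1 - 47) = (69028 + 3*sqrt(21383)) + 515*(-46) = (69028 + 3*sqrt(21383)) - 23690 = 45338 + 3*sqrt(21383)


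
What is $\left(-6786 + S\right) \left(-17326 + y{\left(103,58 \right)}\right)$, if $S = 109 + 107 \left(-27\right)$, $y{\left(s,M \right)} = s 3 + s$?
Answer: $161799324$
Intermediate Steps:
$y{\left(s,M \right)} = 4 s$ ($y{\left(s,M \right)} = 3 s + s = 4 s$)
$S = -2780$ ($S = 109 - 2889 = -2780$)
$\left(-6786 + S\right) \left(-17326 + y{\left(103,58 \right)}\right) = \left(-6786 - 2780\right) \left(-17326 + 4 \cdot 103\right) = - 9566 \left(-17326 + 412\right) = \left(-9566\right) \left(-16914\right) = 161799324$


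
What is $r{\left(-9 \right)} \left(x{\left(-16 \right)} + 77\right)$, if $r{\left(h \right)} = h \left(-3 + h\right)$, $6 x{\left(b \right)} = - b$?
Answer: $8604$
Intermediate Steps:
$x{\left(b \right)} = - \frac{b}{6}$ ($x{\left(b \right)} = \frac{\left(-1\right) b}{6} = - \frac{b}{6}$)
$r{\left(-9 \right)} \left(x{\left(-16 \right)} + 77\right) = - 9 \left(-3 - 9\right) \left(\left(- \frac{1}{6}\right) \left(-16\right) + 77\right) = \left(-9\right) \left(-12\right) \left(\frac{8}{3} + 77\right) = 108 \cdot \frac{239}{3} = 8604$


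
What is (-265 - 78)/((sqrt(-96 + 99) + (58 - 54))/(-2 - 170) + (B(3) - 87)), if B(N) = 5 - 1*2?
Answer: 852610192/208860301 - 58996*sqrt(3)/208860301 ≈ 4.0817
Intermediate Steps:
B(N) = 3 (B(N) = 5 - 2 = 3)
(-265 - 78)/((sqrt(-96 + 99) + (58 - 54))/(-2 - 170) + (B(3) - 87)) = (-265 - 78)/((sqrt(-96 + 99) + (58 - 54))/(-2 - 170) + (3 - 87)) = -343/((sqrt(3) + 4)/(-172) - 84) = -343/((4 + sqrt(3))*(-1/172) - 84) = -343/((-1/43 - sqrt(3)/172) - 84) = -343/(-3613/43 - sqrt(3)/172)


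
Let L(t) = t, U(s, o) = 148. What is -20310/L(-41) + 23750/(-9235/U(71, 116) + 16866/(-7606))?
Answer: 190580759590/1491120349 ≈ 127.81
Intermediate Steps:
-20310/L(-41) + 23750/(-9235/U(71, 116) + 16866/(-7606)) = -20310/(-41) + 23750/(-9235/148 + 16866/(-7606)) = -20310*(-1/41) + 23750/(-9235*1/148 + 16866*(-1/7606)) = 20310/41 + 23750/(-9235/148 - 8433/3803) = 20310/41 + 23750/(-36368789/562844) = 20310/41 + 23750*(-562844/36368789) = 20310/41 - 13367545000/36368789 = 190580759590/1491120349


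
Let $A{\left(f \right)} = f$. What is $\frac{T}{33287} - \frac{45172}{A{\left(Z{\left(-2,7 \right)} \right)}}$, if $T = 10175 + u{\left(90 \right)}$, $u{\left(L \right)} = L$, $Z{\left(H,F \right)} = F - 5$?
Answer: $- \frac{751809917}{33287} \approx -22586.0$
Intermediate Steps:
$Z{\left(H,F \right)} = -5 + F$
$T = 10265$ ($T = 10175 + 90 = 10265$)
$\frac{T}{33287} - \frac{45172}{A{\left(Z{\left(-2,7 \right)} \right)}} = \frac{10265}{33287} - \frac{45172}{-5 + 7} = 10265 \cdot \frac{1}{33287} - \frac{45172}{2} = \frac{10265}{33287} - 22586 = - \frac{751809917}{33287}$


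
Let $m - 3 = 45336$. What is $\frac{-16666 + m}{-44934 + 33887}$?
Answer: $- \frac{28673}{11047} \approx -2.5955$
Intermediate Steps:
$m = 45339$ ($m = 3 + 45336 = 45339$)
$\frac{-16666 + m}{-44934 + 33887} = \frac{-16666 + 45339}{-44934 + 33887} = \frac{28673}{-11047} = 28673 \left(- \frac{1}{11047}\right) = - \frac{28673}{11047}$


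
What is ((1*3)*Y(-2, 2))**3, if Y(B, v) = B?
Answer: -216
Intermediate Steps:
((1*3)*Y(-2, 2))**3 = ((1*3)*(-2))**3 = (3*(-2))**3 = (-6)**3 = -216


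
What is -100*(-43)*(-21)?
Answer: -90300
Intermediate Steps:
-100*(-43)*(-21) = 4300*(-21) = -90300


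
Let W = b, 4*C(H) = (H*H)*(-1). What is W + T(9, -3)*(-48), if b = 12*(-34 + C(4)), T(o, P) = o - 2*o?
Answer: -24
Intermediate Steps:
T(o, P) = -o
C(H) = -H²/4 (C(H) = ((H*H)*(-1))/4 = (H²*(-1))/4 = (-H²)/4 = -H²/4)
b = -456 (b = 12*(-34 - ¼*4²) = 12*(-34 - ¼*16) = 12*(-34 - 4) = 12*(-38) = -456)
W = -456
W + T(9, -3)*(-48) = -456 - 1*9*(-48) = -456 - 9*(-48) = -456 + 432 = -24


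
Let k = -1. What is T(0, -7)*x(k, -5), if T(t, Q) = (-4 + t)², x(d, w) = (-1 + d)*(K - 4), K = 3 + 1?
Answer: 0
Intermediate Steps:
K = 4
x(d, w) = 0 (x(d, w) = (-1 + d)*(4 - 4) = (-1 + d)*0 = 0)
T(0, -7)*x(k, -5) = (-4 + 0)²*0 = (-4)²*0 = 16*0 = 0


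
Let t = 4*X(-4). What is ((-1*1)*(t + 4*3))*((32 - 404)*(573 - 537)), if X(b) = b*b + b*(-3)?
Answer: 1660608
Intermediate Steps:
X(b) = b² - 3*b
t = 112 (t = 4*(-4*(-3 - 4)) = 4*(-4*(-7)) = 4*28 = 112)
((-1*1)*(t + 4*3))*((32 - 404)*(573 - 537)) = ((-1*1)*(112 + 4*3))*((32 - 404)*(573 - 537)) = (-(112 + 12))*(-372*36) = -1*124*(-13392) = -124*(-13392) = 1660608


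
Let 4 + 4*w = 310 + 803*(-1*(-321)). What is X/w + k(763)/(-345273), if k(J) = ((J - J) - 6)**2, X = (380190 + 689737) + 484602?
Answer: 715646091728/29701419279 ≈ 24.095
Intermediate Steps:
X = 1554529 (X = 1069927 + 484602 = 1554529)
k(J) = 36 (k(J) = (0 - 6)**2 = (-6)**2 = 36)
w = 258069/4 (w = -1 + (310 + 803*(-1*(-321)))/4 = -1 + (310 + 803*321)/4 = -1 + (310 + 257763)/4 = -1 + (1/4)*258073 = -1 + 258073/4 = 258069/4 ≈ 64517.)
X/w + k(763)/(-345273) = 1554529/(258069/4) + 36/(-345273) = 1554529*(4/258069) + 36*(-1/345273) = 6218116/258069 - 12/115091 = 715646091728/29701419279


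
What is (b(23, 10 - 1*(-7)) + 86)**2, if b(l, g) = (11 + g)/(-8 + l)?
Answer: 1737124/225 ≈ 7720.5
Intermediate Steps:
b(l, g) = (11 + g)/(-8 + l)
(b(23, 10 - 1*(-7)) + 86)**2 = ((11 + (10 - 1*(-7)))/(-8 + 23) + 86)**2 = ((11 + (10 + 7))/15 + 86)**2 = ((11 + 17)/15 + 86)**2 = ((1/15)*28 + 86)**2 = (28/15 + 86)**2 = (1318/15)**2 = 1737124/225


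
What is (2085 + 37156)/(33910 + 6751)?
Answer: 39241/40661 ≈ 0.96508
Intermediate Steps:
(2085 + 37156)/(33910 + 6751) = 39241/40661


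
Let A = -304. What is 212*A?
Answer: -64448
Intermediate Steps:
212*A = 212*(-304) = -64448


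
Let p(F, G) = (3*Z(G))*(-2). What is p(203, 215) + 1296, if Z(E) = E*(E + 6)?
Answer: -283794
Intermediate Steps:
Z(E) = E*(6 + E)
p(F, G) = -6*G*(6 + G) (p(F, G) = (3*(G*(6 + G)))*(-2) = (3*G*(6 + G))*(-2) = -6*G*(6 + G))
p(203, 215) + 1296 = -6*215*(6 + 215) + 1296 = -6*215*221 + 1296 = -285090 + 1296 = -283794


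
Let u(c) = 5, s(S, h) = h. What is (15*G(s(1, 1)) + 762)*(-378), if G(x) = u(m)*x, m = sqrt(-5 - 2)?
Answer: -316386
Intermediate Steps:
m = I*sqrt(7) (m = sqrt(-7) = I*sqrt(7) ≈ 2.6458*I)
G(x) = 5*x
(15*G(s(1, 1)) + 762)*(-378) = (15*(5*1) + 762)*(-378) = (15*5 + 762)*(-378) = (75 + 762)*(-378) = 837*(-378) = -316386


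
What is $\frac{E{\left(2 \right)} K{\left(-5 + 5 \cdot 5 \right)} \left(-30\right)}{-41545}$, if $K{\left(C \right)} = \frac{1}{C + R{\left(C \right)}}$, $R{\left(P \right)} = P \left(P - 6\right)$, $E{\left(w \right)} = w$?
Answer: $\frac{1}{207725} \approx 4.8141 \cdot 10^{-6}$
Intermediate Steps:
$R{\left(P \right)} = P \left(-6 + P\right)$ ($R{\left(P \right)} = P \left(P - 6\right) = P \left(-6 + P\right)$)
$K{\left(C \right)} = \frac{1}{C + C \left(-6 + C\right)}$
$\frac{E{\left(2 \right)} K{\left(-5 + 5 \cdot 5 \right)} \left(-30\right)}{-41545} = \frac{2 \frac{1}{\left(-5 + 5 \cdot 5\right) \left(-5 + \left(-5 + 5 \cdot 5\right)\right)} \left(-30\right)}{-41545} = 2 \frac{1}{\left(-5 + 25\right) \left(-5 + \left(-5 + 25\right)\right)} \left(-30\right) \left(- \frac{1}{41545}\right) = 2 \frac{1}{20 \left(-5 + 20\right)} \left(-30\right) \left(- \frac{1}{41545}\right) = 2 \frac{1}{20 \cdot 15} \left(-30\right) \left(- \frac{1}{41545}\right) = 2 \cdot \frac{1}{20} \cdot \frac{1}{15} \left(-30\right) \left(- \frac{1}{41545}\right) = 2 \cdot \frac{1}{300} \left(-30\right) \left(- \frac{1}{41545}\right) = \frac{1}{150} \left(-30\right) \left(- \frac{1}{41545}\right) = \left(- \frac{1}{5}\right) \left(- \frac{1}{41545}\right) = \frac{1}{207725}$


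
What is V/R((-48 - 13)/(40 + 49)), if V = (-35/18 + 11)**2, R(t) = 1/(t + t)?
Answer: -1620709/14418 ≈ -112.41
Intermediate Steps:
R(t) = 1/(2*t)
V = 26569/324 (V = (-35*1/18 + 11)**2 = (-35/18 + 11)**2 = (163/18)**2 = 26569/324 ≈ 82.003)
V/R((-48 - 13)/(40 + 49)) = 26569/(324*((1/(2*(((-48 - 13)/(40 + 49))))))) = 26569/(324*((1/(2*((-61/89)))))) = 26569/(324*((1/(2*((-61*1/89)))))) = 26569/(324*((1/(2*(-61/89))))) = 26569/(324*(((1/2)*(-89/61)))) = 26569/(324*(-89/122)) = (26569/324)*(-122/89) = -1620709/14418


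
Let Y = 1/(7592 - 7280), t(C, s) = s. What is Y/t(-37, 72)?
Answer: 1/22464 ≈ 4.4516e-5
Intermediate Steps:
Y = 1/312 ≈ 0.0032051
Y/t(-37, 72) = (1/312)/72 = (1/312)*(1/72) = 1/22464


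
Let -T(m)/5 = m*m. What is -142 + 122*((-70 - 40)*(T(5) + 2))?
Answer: 1650518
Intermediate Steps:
T(m) = -5*m² (T(m) = -5*m*m = -5*m²)
-142 + 122*((-70 - 40)*(T(5) + 2)) = -142 + 122*((-70 - 40)*(-5*5² + 2)) = -142 + 122*(-110*(-5*25 + 2)) = -142 + 122*(-110*(-125 + 2)) = -142 + 122*(-110*(-123)) = -142 + 122*13530 = -142 + 1650660 = 1650518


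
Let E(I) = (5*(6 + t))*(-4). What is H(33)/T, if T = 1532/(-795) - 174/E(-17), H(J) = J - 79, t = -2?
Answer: -292560/1577 ≈ -185.52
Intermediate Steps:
E(I) = -80 (E(I) = (5*(6 - 2))*(-4) = (5*4)*(-4) = 20*(-4) = -80)
H(J) = -79 + J
T = 1577/6360 (T = 1532/(-795) - 174/(-80) = 1532*(-1/795) - 174*(-1/80) = -1532/795 + 87/40 = 1577/6360 ≈ 0.24796)
H(33)/T = (-79 + 33)/(1577/6360) = -46*6360/1577 = -292560/1577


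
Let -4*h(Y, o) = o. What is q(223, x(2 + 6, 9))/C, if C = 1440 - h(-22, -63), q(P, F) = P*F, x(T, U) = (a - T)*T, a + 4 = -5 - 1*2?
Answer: -135584/5697 ≈ -23.799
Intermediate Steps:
h(Y, o) = -o/4
a = -11 (a = -4 + (-5 - 1*2) = -4 + (-5 - 2) = -4 - 7 = -11)
x(T, U) = T*(-11 - T) (x(T, U) = (-11 - T)*T = T*(-11 - T))
q(P, F) = F*P
C = 5697/4 (C = 1440 - (-1)*(-63)/4 = 1440 - 1*63/4 = 1440 - 63/4 = 5697/4 ≈ 1424.3)
q(223, x(2 + 6, 9))/C = (-(2 + 6)*(11 + (2 + 6))*223)/(5697/4) = (-1*8*(11 + 8)*223)*(4/5697) = (-1*8*19*223)*(4/5697) = -152*223*(4/5697) = -33896*4/5697 = -135584/5697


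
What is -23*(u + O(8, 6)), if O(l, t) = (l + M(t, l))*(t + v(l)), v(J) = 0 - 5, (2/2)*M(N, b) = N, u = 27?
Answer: -943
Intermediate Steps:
M(N, b) = N
v(J) = -5
O(l, t) = (-5 + t)*(l + t) (O(l, t) = (l + t)*(t - 5) = (l + t)*(-5 + t) = (-5 + t)*(l + t))
-23*(u + O(8, 6)) = -23*(27 + (6² - 5*8 - 5*6 + 8*6)) = -23*(27 + (36 - 40 - 30 + 48)) = -23*(27 + 14) = -23*41 = -943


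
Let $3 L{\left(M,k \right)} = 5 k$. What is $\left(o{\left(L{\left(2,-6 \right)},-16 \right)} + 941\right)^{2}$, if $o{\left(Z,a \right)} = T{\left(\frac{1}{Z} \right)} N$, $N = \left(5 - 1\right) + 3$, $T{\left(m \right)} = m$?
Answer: $\frac{88416409}{100} \approx 8.8416 \cdot 10^{5}$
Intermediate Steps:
$N = 7$ ($N = 4 + 3 = 7$)
$L{\left(M,k \right)} = \frac{5 k}{3}$
$o{\left(Z,a \right)} = \frac{7}{Z}$ ($o{\left(Z,a \right)} = \frac{1}{Z} 7 = \frac{7}{Z}$)
$\left(o{\left(L{\left(2,-6 \right)},-16 \right)} + 941\right)^{2} = \left(\frac{7}{\frac{5}{3} \left(-6\right)} + 941\right)^{2} = \left(\frac{7}{-10} + 941\right)^{2} = \left(7 \left(- \frac{1}{10}\right) + 941\right)^{2} = \left(- \frac{7}{10} + 941\right)^{2} = \left(\frac{9403}{10}\right)^{2} = \frac{88416409}{100}$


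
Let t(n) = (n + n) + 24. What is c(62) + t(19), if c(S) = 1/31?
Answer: 1923/31 ≈ 62.032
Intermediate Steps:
t(n) = 24 + 2*n (t(n) = 2*n + 24 = 24 + 2*n)
c(S) = 1/31
c(62) + t(19) = 1/31 + (24 + 2*19) = 1/31 + (24 + 38) = 1/31 + 62 = 1923/31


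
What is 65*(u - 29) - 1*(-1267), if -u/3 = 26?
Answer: -5688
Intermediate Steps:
u = -78 (u = -3*26 = -78)
65*(u - 29) - 1*(-1267) = 65*(-78 - 29) - 1*(-1267) = 65*(-107) + 1267 = -6955 + 1267 = -5688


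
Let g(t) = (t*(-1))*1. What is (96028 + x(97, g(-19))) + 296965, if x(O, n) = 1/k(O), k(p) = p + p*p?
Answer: 3735791459/9506 ≈ 3.9299e+5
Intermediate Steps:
g(t) = -t (g(t) = -t*1 = -t)
k(p) = p + p²
x(O, n) = 1/(O*(1 + O))
(96028 + x(97, g(-19))) + 296965 = (96028 + 1/(97*(1 + 97))) + 296965 = (96028 + (1/97)/98) + 296965 = (96028 + (1/97)*(1/98)) + 296965 = (96028 + 1/9506) + 296965 = 912842169/9506 + 296965 = 3735791459/9506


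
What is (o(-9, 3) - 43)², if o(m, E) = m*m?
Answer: 1444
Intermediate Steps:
o(m, E) = m²
(o(-9, 3) - 43)² = ((-9)² - 43)² = (81 - 43)² = 38² = 1444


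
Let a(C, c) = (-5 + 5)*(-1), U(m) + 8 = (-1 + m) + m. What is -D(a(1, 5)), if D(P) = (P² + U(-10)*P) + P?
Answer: 0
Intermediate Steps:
U(m) = -9 + 2*m (U(m) = -8 + ((-1 + m) + m) = -8 + (-1 + 2*m) = -9 + 2*m)
a(C, c) = 0 (a(C, c) = 0*(-1) = 0)
D(P) = P² - 28*P (D(P) = (P² + (-9 + 2*(-10))*P) + P = (P² + (-9 - 20)*P) + P = (P² - 29*P) + P = P² - 28*P)
-D(a(1, 5)) = -0*(-28 + 0) = -0*(-28) = -1*0 = 0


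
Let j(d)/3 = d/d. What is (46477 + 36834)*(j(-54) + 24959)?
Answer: 2079609182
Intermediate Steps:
j(d) = 3 (j(d) = 3*(d/d) = 3*1 = 3)
(46477 + 36834)*(j(-54) + 24959) = (46477 + 36834)*(3 + 24959) = 83311*24962 = 2079609182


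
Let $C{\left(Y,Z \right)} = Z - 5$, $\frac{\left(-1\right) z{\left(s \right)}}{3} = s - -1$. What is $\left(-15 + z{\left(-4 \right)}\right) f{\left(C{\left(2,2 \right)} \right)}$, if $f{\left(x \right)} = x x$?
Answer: $-54$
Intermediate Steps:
$z{\left(s \right)} = -3 - 3 s$ ($z{\left(s \right)} = - 3 \left(s - -1\right) = - 3 \left(s + 1\right) = - 3 \left(1 + s\right) = -3 - 3 s$)
$C{\left(Y,Z \right)} = -5 + Z$
$f{\left(x \right)} = x^{2}$
$\left(-15 + z{\left(-4 \right)}\right) f{\left(C{\left(2,2 \right)} \right)} = \left(-15 - -9\right) \left(-5 + 2\right)^{2} = \left(-15 + \left(-3 + 12\right)\right) \left(-3\right)^{2} = \left(-15 + 9\right) 9 = \left(-6\right) 9 = -54$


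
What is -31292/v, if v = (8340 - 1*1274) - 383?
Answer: -31292/6683 ≈ -4.6823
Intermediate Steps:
v = 6683 (v = (8340 - 1274) - 383 = 7066 - 383 = 6683)
-31292/v = -31292/6683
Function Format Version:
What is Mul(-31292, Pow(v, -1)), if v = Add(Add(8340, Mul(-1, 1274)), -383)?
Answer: Rational(-31292, 6683) ≈ -4.6823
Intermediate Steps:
v = 6683 (v = Add(Add(8340, -1274), -383) = Add(7066, -383) = 6683)
Mul(-31292, Pow(v, -1)) = Mul(-31292, Pow(6683, -1)) = Mul(-31292, Rational(1, 6683)) = Rational(-31292, 6683)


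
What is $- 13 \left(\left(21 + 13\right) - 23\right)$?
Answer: $-143$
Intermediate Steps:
$- 13 \left(\left(21 + 13\right) - 23\right) = - 13 \left(34 - 23\right) = \left(-13\right) 11 = -143$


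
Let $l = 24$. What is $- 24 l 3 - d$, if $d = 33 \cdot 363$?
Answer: $-13707$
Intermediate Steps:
$d = 11979$
$- 24 l 3 - d = \left(-24\right) 24 \cdot 3 - 11979 = \left(-576\right) 3 - 11979 = -1728 - 11979 = -13707$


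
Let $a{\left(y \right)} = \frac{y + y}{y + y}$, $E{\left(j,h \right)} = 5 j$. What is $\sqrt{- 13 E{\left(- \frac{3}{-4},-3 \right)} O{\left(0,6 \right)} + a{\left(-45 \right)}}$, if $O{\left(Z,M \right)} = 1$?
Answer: $\frac{i \sqrt{191}}{2} \approx 6.9101 i$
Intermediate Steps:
$a{\left(y \right)} = 1$ ($a{\left(y \right)} = \frac{2 y}{2 y} = 2 y \frac{1}{2 y} = 1$)
$\sqrt{- 13 E{\left(- \frac{3}{-4},-3 \right)} O{\left(0,6 \right)} + a{\left(-45 \right)}} = \sqrt{- 13 \cdot 5 \left(- \frac{3}{-4}\right) 1 + 1} = \sqrt{- 13 \cdot 5 \left(\left(-3\right) \left(- \frac{1}{4}\right)\right) 1 + 1} = \sqrt{- 13 \cdot 5 \cdot \frac{3}{4} \cdot 1 + 1} = \sqrt{\left(-13\right) \frac{15}{4} \cdot 1 + 1} = \sqrt{\left(- \frac{195}{4}\right) 1 + 1} = \sqrt{- \frac{195}{4} + 1} = \sqrt{- \frac{191}{4}} = \frac{i \sqrt{191}}{2}$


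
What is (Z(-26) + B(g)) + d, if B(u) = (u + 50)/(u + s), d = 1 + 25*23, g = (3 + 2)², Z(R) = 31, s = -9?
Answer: 9787/16 ≈ 611.69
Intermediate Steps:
g = 25 (g = 5² = 25)
d = 576 (d = 1 + 575 = 576)
B(u) = (50 + u)/(-9 + u) (B(u) = (u + 50)/(u - 9) = (50 + u)/(-9 + u))
(Z(-26) + B(g)) + d = (31 + (50 + 25)/(-9 + 25)) + 576 = (31 + 75/16) + 576 = 571/16 + 576 = 9787/16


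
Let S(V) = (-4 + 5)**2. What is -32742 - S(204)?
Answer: -32743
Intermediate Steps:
S(V) = 1 (S(V) = 1**2 = 1)
-32742 - S(204) = -32742 - 1*1 = -32742 - 1 = -32743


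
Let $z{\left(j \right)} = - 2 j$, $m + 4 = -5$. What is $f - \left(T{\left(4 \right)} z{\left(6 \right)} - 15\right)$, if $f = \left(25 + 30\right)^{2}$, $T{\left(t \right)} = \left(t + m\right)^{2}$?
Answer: $3340$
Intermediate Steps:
$m = -9$ ($m = -4 - 5 = -9$)
$T{\left(t \right)} = \left(-9 + t\right)^{2}$ ($T{\left(t \right)} = \left(t - 9\right)^{2} = \left(-9 + t\right)^{2}$)
$f = 3025$ ($f = 55^{2} = 3025$)
$f - \left(T{\left(4 \right)} z{\left(6 \right)} - 15\right) = 3025 - \left(\left(-9 + 4\right)^{2} \left(\left(-2\right) 6\right) - 15\right) = 3025 - \left(\left(-5\right)^{2} \left(-12\right) - 15\right) = 3025 - \left(25 \left(-12\right) - 15\right) = 3025 - \left(-300 - 15\right) = 3025 - -315 = 3025 + 315 = 3340$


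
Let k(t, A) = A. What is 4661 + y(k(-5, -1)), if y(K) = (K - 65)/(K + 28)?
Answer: 41927/9 ≈ 4658.6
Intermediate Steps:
y(K) = (-65 + K)/(28 + K)
4661 + y(k(-5, -1)) = 4661 + (-65 - 1)/(28 - 1) = 4661 - 66/27 = 4661 + (1/27)*(-66) = 4661 - 22/9 = 41927/9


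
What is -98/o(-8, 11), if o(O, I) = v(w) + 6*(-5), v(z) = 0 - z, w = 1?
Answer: 98/31 ≈ 3.1613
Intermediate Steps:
v(z) = -z
o(O, I) = -31 (o(O, I) = -1*1 + 6*(-5) = -1 - 30 = -31)
-98/o(-8, 11) = -98/(-31) = -98*(-1/31) = 98/31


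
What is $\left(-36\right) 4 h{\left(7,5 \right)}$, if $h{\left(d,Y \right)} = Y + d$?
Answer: $-1728$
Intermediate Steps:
$\left(-36\right) 4 h{\left(7,5 \right)} = \left(-36\right) 4 \left(5 + 7\right) = \left(-144\right) 12 = -1728$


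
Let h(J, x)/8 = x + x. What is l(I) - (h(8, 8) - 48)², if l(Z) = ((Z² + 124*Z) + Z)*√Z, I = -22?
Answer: -6400 - 2266*I*√22 ≈ -6400.0 - 10628.0*I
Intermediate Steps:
h(J, x) = 16*x (h(J, x) = 8*(x + x) = 8*(2*x) = 16*x)
l(Z) = √Z*(Z² + 125*Z) (l(Z) = (Z² + 125*Z)*√Z = √Z*(Z² + 125*Z))
l(I) - (h(8, 8) - 48)² = (-22)^(3/2)*(125 - 22) - (16*8 - 48)² = -22*I*√22*103 - (128 - 48)² = -2266*I*√22 - 1*80² = -2266*I*√22 - 1*6400 = -2266*I*√22 - 6400 = -6400 - 2266*I*√22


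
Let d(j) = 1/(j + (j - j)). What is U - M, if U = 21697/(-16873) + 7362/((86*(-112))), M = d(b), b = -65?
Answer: -10747886857/5281923920 ≈ -2.0348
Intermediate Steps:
d(j) = 1/j (d(j) = 1/(j + 0) = 1/j)
M = -1/65 (M = 1/(-65) = -1/65 ≈ -0.015385)
U = -166602265/81260368 (U = 21697*(-1/16873) + 7362/(-9632) = -21697/16873 + 7362*(-1/9632) = -21697/16873 - 3681/4816 = -166602265/81260368 ≈ -2.0502)
U - M = -166602265/81260368 - 1*(-1/65) = -166602265/81260368 + 1/65 = -10747886857/5281923920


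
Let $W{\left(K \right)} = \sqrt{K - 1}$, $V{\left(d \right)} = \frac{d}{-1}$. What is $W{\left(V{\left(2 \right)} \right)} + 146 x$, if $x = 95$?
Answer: $13870 + i \sqrt{3} \approx 13870.0 + 1.732 i$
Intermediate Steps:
$V{\left(d \right)} = - d$ ($V{\left(d \right)} = d \left(-1\right) = - d$)
$W{\left(K \right)} = \sqrt{-1 + K}$
$W{\left(V{\left(2 \right)} \right)} + 146 x = \sqrt{-1 - 2} + 146 \cdot 95 = \sqrt{-1 - 2} + 13870 = \sqrt{-3} + 13870 = i \sqrt{3} + 13870 = 13870 + i \sqrt{3}$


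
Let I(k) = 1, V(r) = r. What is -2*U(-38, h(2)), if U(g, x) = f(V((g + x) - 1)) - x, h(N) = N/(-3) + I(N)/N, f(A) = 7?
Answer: -43/3 ≈ -14.333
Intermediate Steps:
h(N) = 1/N - N/3 (h(N) = N/(-3) + 1/N = N*(-1/3) + 1/N = -N/3 + 1/N = 1/N - N/3)
U(g, x) = 7 - x
-2*U(-38, h(2)) = -2*(7 - (1/2 - 1/3*2)) = -2*(7 - (1/2 - 2/3)) = -2*(7 - 1*(-1/6)) = -2*(7 + 1/6) = -2*43/6 = -43/3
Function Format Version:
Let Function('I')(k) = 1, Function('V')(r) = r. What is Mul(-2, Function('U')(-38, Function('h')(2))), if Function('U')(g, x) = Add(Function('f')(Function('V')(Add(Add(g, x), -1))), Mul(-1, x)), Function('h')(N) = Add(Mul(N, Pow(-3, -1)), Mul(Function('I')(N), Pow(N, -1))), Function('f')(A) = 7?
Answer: Rational(-43, 3) ≈ -14.333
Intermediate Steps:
Function('h')(N) = Add(Pow(N, -1), Mul(Rational(-1, 3), N)) (Function('h')(N) = Add(Mul(N, Pow(-3, -1)), Mul(1, Pow(N, -1))) = Add(Mul(N, Rational(-1, 3)), Pow(N, -1)) = Add(Mul(Rational(-1, 3), N), Pow(N, -1)) = Add(Pow(N, -1), Mul(Rational(-1, 3), N)))
Function('U')(g, x) = Add(7, Mul(-1, x))
Mul(-2, Function('U')(-38, Function('h')(2))) = Mul(-2, Add(7, Mul(-1, Add(Pow(2, -1), Mul(Rational(-1, 3), 2))))) = Mul(-2, Add(7, Mul(-1, Add(Rational(1, 2), Rational(-2, 3))))) = Mul(-2, Add(7, Mul(-1, Rational(-1, 6)))) = Mul(-2, Add(7, Rational(1, 6))) = Mul(-2, Rational(43, 6)) = Rational(-43, 3)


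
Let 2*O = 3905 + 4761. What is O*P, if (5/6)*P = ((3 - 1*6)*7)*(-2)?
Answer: 1091916/5 ≈ 2.1838e+5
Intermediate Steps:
O = 4333 (O = (3905 + 4761)/2 = (½)*8666 = 4333)
P = 252/5 (P = 6*(((3 - 1*6)*7)*(-2))/5 = 6*(((3 - 6)*7)*(-2))/5 = 6*(-3*7*(-2))/5 = 6*(-21*(-2))/5 = (6/5)*42 = 252/5 ≈ 50.400)
O*P = 4333*(252/5) = 1091916/5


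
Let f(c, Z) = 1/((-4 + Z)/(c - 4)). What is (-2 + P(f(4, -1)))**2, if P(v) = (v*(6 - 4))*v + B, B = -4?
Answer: 36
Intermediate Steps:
f(c, Z) = (-4 + c)/(-4 + Z) (f(c, Z) = 1/((-4 + Z)/(-4 + c)) = (-4 + c)/(-4 + Z))
P(v) = -4 + 2*v**2 (P(v) = (v*(6 - 4))*v - 4 = (v*2)*v - 4 = (2*v)*v - 4 = 2*v**2 - 4 = -4 + 2*v**2)
(-2 + P(f(4, -1)))**2 = (-2 + (-4 + 2*((-4 + 4)/(-4 - 1))**2))**2 = (-2 + (-4 + 2*(0/(-5))**2))**2 = (-2 + (-4 + 2*(-1/5*0)**2))**2 = (-2 + (-4 + 2*0**2))**2 = (-2 + (-4 + 2*0))**2 = (-2 + (-4 + 0))**2 = (-2 - 4)**2 = (-6)**2 = 36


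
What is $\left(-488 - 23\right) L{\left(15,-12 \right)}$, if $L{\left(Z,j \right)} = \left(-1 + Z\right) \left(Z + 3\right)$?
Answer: $-128772$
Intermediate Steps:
$L{\left(Z,j \right)} = \left(-1 + Z\right) \left(3 + Z\right)$
$\left(-488 - 23\right) L{\left(15,-12 \right)} = \left(-488 - 23\right) \left(-3 + 15^{2} + 2 \cdot 15\right) = - 511 \left(-3 + 225 + 30\right) = \left(-511\right) 252 = -128772$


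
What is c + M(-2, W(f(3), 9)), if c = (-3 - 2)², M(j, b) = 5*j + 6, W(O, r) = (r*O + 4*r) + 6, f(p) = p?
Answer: 21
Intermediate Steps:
W(O, r) = 6 + 4*r + O*r (W(O, r) = (O*r + 4*r) + 6 = (4*r + O*r) + 6 = 6 + 4*r + O*r)
M(j, b) = 6 + 5*j
c = 25 (c = (-5)² = 25)
c + M(-2, W(f(3), 9)) = 25 + (6 + 5*(-2)) = 25 + (6 - 10) = 25 - 4 = 21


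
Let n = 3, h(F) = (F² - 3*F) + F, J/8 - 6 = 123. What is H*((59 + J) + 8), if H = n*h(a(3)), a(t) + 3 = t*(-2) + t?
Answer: 158256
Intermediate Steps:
J = 1032 (J = 48 + 8*123 = 48 + 984 = 1032)
a(t) = -3 - t (a(t) = -3 + (t*(-2) + t) = -3 + (-2*t + t) = -3 - t)
h(F) = F² - 2*F
H = 144 (H = 3*((-3 - 1*3)*(-2 + (-3 - 1*3))) = 3*((-3 - 3)*(-2 + (-3 - 3))) = 3*(-6*(-2 - 6)) = 3*(-6*(-8)) = 3*48 = 144)
H*((59 + J) + 8) = 144*((59 + 1032) + 8) = 144*(1091 + 8) = 144*1099 = 158256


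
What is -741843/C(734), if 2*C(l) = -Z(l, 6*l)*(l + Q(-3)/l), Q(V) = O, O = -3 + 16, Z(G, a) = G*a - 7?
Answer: 1089025524/1741586416801 ≈ 0.00062531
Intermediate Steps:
Z(G, a) = -7 + G*a
O = 13
Q(V) = 13
C(l) = -(-7 + 6*l²)*(l + 13/l)/2 (C(l) = (-(-7 + l*(6*l))*(l + 13/l))/2 = (-(-7 + 6*l²)*(l + 13/l))/2 = -(-7 + 6*l²)*(l + 13/l)/2)
-741843/C(734) = -741843*1468/(91 - 71*734² - 6*734⁴) = -741843*1468/(91 - 71*538756 - 6*290258027536) = -741843*1468/(91 - 38251676 - 1741548165216) = -741843/((½)*(1/734)*(-1741586416801)) = -741843/(-1741586416801/1468) = -741843*(-1468/1741586416801) = 1089025524/1741586416801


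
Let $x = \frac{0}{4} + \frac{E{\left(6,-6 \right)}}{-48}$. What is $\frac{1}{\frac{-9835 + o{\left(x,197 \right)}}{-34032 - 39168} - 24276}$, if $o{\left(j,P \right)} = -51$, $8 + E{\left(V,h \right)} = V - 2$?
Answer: $- \frac{36600}{888496657} \approx -4.1193 \cdot 10^{-5}$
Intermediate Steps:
$E{\left(V,h \right)} = -10 + V$ ($E{\left(V,h \right)} = -8 + \left(V - 2\right) = -8 + \left(-2 + V\right) = -10 + V$)
$x = \frac{1}{12}$ ($x = \frac{0}{4} + \frac{-10 + 6}{-48} = 0 \cdot \frac{1}{4} - - \frac{1}{12} = 0 + \frac{1}{12} = \frac{1}{12} \approx 0.083333$)
$\frac{1}{\frac{-9835 + o{\left(x,197 \right)}}{-34032 - 39168} - 24276} = \frac{1}{\frac{-9835 - 51}{-34032 - 39168} - 24276} = \frac{1}{- \frac{9886}{-73200} - 24276} = \frac{1}{\left(-9886\right) \left(- \frac{1}{73200}\right) - 24276} = \frac{1}{\frac{4943}{36600} - 24276} = \frac{1}{- \frac{888496657}{36600}} = - \frac{36600}{888496657}$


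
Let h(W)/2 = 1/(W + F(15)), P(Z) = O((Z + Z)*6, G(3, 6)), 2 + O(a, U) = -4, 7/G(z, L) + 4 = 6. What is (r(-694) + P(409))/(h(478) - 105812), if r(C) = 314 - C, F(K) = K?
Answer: -82331/8694219 ≈ -0.0094696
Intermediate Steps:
G(z, L) = 7/2 (G(z, L) = 7/(-4 + 6) = 7/2)
O(a, U) = -6 (O(a, U) = -2 - 4 = -6)
P(Z) = -6
h(W) = 2/(15 + W) (h(W) = 2/(W + 15) = 2/(15 + W))
(r(-694) + P(409))/(h(478) - 105812) = ((314 - 1*(-694)) - 6)/(2/(15 + 478) - 105812) = ((314 + 694) - 6)/(2/493 - 105812) = (1008 - 6)/(2*(1/493) - 105812) = 1002/(2/493 - 105812) = 1002/(-52165314/493) = 1002*(-493/52165314) = -82331/8694219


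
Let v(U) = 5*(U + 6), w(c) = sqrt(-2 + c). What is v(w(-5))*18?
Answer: 540 + 90*I*sqrt(7) ≈ 540.0 + 238.12*I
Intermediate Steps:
v(U) = 30 + 5*U (v(U) = 5*(6 + U) = 30 + 5*U)
v(w(-5))*18 = (30 + 5*sqrt(-2 - 5))*18 = (30 + 5*sqrt(-7))*18 = (30 + 5*(I*sqrt(7)))*18 = (30 + 5*I*sqrt(7))*18 = 540 + 90*I*sqrt(7)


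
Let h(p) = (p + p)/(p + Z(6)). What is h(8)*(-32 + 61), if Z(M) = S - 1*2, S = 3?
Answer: 464/9 ≈ 51.556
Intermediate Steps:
Z(M) = 1 (Z(M) = 3 - 1*2 = 3 - 2 = 1)
h(p) = 2*p/(1 + p) (h(p) = (p + p)/(p + 1) = (2*p)/(1 + p) = 2*p/(1 + p))
h(8)*(-32 + 61) = (2*8/(1 + 8))*(-32 + 61) = (2*8/9)*29 = (2*8*(⅑))*29 = (16/9)*29 = 464/9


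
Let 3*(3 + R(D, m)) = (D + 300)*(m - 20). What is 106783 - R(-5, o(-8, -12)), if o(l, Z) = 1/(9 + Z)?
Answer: 979069/9 ≈ 1.0879e+5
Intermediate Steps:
R(D, m) = -3 + (-20 + m)*(300 + D)/3 (R(D, m) = -3 + ((D + 300)*(m - 20))/3 = -3 + ((300 + D)*(-20 + m))/3 = -3 + ((-20 + m)*(300 + D))/3 = -3 + (-20 + m)*(300 + D)/3)
106783 - R(-5, o(-8, -12)) = 106783 - (-2003 + 100/(9 - 12) - 20/3*(-5) + (⅓)*(-5)/(9 - 12)) = 106783 - (-2003 + 100/(-3) + 100/3 + (⅓)*(-5)/(-3)) = 106783 - (-2003 + 100*(-⅓) + 100/3 + (⅓)*(-5)*(-⅓)) = 106783 - (-2003 - 100/3 + 100/3 + 5/9) = 106783 - 1*(-18022/9) = 106783 + 18022/9 = 979069/9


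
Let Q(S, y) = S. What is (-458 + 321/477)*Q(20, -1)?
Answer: -1454300/159 ≈ -9146.5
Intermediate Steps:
(-458 + 321/477)*Q(20, -1) = (-458 + 321/477)*20 = (-458 + 321*(1/477))*20 = (-458 + 107/159)*20 = -72715/159*20 = -1454300/159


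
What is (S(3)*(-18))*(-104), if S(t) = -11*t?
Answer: -61776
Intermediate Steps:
(S(3)*(-18))*(-104) = (-11*3*(-18))*(-104) = -33*(-18)*(-104) = 594*(-104) = -61776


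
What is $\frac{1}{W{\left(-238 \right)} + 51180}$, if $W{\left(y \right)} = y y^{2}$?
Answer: $- \frac{1}{13430092} \approx -7.446 \cdot 10^{-8}$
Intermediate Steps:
$W{\left(y \right)} = y^{3}$
$\frac{1}{W{\left(-238 \right)} + 51180} = \frac{1}{\left(-238\right)^{3} + 51180} = \frac{1}{-13481272 + 51180} = \frac{1}{-13430092} = - \frac{1}{13430092}$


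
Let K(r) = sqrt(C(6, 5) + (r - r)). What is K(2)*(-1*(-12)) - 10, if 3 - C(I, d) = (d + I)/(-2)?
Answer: -10 + 6*sqrt(34) ≈ 24.986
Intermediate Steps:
C(I, d) = 3 + I/2 + d/2 (C(I, d) = 3 - (d + I)/(-2) = 3 - (I + d)*(-1)/2 = 3 - (-I/2 - d/2) = 3 + (I/2 + d/2) = 3 + I/2 + d/2)
K(r) = sqrt(34)/2 (K(r) = sqrt((3 + (1/2)*6 + (1/2)*5) + (r - r)) = sqrt((3 + 3 + 5/2) + 0) = sqrt(17/2 + 0) = sqrt(17/2) = sqrt(34)/2)
K(2)*(-1*(-12)) - 10 = (sqrt(34)/2)*(-1*(-12)) - 10 = (sqrt(34)/2)*12 - 10 = 6*sqrt(34) - 10 = -10 + 6*sqrt(34)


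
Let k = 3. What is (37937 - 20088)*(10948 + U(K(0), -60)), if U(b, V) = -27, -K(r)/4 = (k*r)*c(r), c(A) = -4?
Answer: 194928929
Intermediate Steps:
K(r) = 48*r (K(r) = -4*3*r*(-4) = -(-48)*r = 48*r)
(37937 - 20088)*(10948 + U(K(0), -60)) = (37937 - 20088)*(10948 - 27) = 17849*10921 = 194928929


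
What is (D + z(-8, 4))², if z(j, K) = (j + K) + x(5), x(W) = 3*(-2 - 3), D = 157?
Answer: 19044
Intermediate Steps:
x(W) = -15 (x(W) = 3*(-5) = -15)
z(j, K) = -15 + K + j (z(j, K) = (j + K) - 15 = (K + j) - 15 = -15 + K + j)
(D + z(-8, 4))² = (157 + (-15 + 4 - 8))² = (157 - 19)² = 138² = 19044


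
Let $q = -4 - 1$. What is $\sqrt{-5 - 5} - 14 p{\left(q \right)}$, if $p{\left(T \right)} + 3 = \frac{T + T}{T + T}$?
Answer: $28 + i \sqrt{10} \approx 28.0 + 3.1623 i$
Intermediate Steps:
$q = -5$ ($q = -4 - 1 = -5$)
$p{\left(T \right)} = -2$ ($p{\left(T \right)} = -3 + \frac{T + T}{T + T} = -3 + \frac{2 T}{2 T} = -3 + 2 T \frac{1}{2 T} = -3 + 1 = -2$)
$\sqrt{-5 - 5} - 14 p{\left(q \right)} = \sqrt{-5 - 5} - -28 = \sqrt{-10} + 28 = i \sqrt{10} + 28 = 28 + i \sqrt{10}$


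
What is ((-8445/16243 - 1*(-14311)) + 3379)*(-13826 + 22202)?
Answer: 2406677964600/16243 ≈ 1.4817e+8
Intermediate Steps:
((-8445/16243 - 1*(-14311)) + 3379)*(-13826 + 22202) = ((-8445*1/16243 + 14311) + 3379)*8376 = ((-8445/16243 + 14311) + 3379)*8376 = (232445128/16243 + 3379)*8376 = (287330225/16243)*8376 = 2406677964600/16243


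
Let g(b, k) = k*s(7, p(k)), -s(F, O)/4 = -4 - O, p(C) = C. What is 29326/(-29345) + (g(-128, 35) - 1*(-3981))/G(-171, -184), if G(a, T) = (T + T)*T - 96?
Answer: -1705860671/1984191520 ≈ -0.85973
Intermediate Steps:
s(F, O) = 16 + 4*O (s(F, O) = -4*(-4 - O) = 16 + 4*O)
g(b, k) = k*(16 + 4*k)
G(a, T) = -96 + 2*T**2 (G(a, T) = (2*T)*T - 96 = 2*T**2 - 96 = -96 + 2*T**2)
29326/(-29345) + (g(-128, 35) - 1*(-3981))/G(-171, -184) = 29326/(-29345) + (4*35*(4 + 35) - 1*(-3981))/(-96 + 2*(-184)**2) = 29326*(-1/29345) + (4*35*39 + 3981)/(-96 + 2*33856) = -29326/29345 + (5460 + 3981)/(-96 + 67712) = -29326/29345 + 9441/67616 = -1705860671/1984191520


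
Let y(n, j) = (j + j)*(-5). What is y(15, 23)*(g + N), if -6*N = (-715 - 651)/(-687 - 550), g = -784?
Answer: 669324610/3711 ≈ 1.8036e+5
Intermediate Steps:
y(n, j) = -10*j (y(n, j) = (2*j)*(-5) = -10*j)
N = -683/3711 (N = -(-715 - 651)/(6*(-687 - 550)) = -(-683)/(3*(-1237)) = -(-683)*(-1)/(3*1237) = -⅙*1366/1237 = -683/3711 ≈ -0.18405)
y(15, 23)*(g + N) = (-10*23)*(-784 - 683/3711) = -230*(-2910107/3711) = 669324610/3711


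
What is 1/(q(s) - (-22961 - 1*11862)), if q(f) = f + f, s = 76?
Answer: 1/34975 ≈ 2.8592e-5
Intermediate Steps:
q(f) = 2*f
1/(q(s) - (-22961 - 1*11862)) = 1/(2*76 - (-22961 - 1*11862)) = 1/(152 - (-22961 - 11862)) = 1/(152 - 1*(-34823)) = 1/(152 + 34823) = 1/34975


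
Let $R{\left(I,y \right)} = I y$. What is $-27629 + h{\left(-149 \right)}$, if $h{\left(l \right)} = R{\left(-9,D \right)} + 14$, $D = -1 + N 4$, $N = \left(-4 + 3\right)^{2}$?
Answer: $-27642$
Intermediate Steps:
$N = 1$ ($N = \left(-1\right)^{2} = 1$)
$D = 3$ ($D = -1 + 1 \cdot 4 = -1 + 4 = 3$)
$h{\left(l \right)} = -13$ ($h{\left(l \right)} = \left(-9\right) 3 + 14 = -27 + 14 = -13$)
$-27629 + h{\left(-149 \right)} = -27629 - 13 = -27642$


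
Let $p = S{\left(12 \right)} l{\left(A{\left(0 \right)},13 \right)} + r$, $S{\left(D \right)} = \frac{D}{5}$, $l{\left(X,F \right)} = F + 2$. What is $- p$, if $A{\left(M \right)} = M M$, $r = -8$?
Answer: $-28$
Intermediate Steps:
$A{\left(M \right)} = M^{2}$
$l{\left(X,F \right)} = 2 + F$
$S{\left(D \right)} = \frac{D}{5}$ ($S{\left(D \right)} = D \frac{1}{5} = \frac{D}{5}$)
$p = 28$ ($p = \frac{1}{5} \cdot 12 \left(2 + 13\right) - 8 = \frac{12}{5} \cdot 15 - 8 = 36 - 8 = 28$)
$- p = \left(-1\right) 28 = -28$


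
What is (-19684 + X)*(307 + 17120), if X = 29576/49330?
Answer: -8460652911744/24665 ≈ -3.4302e+8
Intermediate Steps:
X = 14788/24665 (X = 29576*(1/49330) = 14788/24665 ≈ 0.59955)
(-19684 + X)*(307 + 17120) = (-19684 + 14788/24665)*(307 + 17120) = -485491072/24665*17427 = -8460652911744/24665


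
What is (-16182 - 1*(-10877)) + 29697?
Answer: 24392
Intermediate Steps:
(-16182 - 1*(-10877)) + 29697 = (-16182 + 10877) + 29697 = -5305 + 29697 = 24392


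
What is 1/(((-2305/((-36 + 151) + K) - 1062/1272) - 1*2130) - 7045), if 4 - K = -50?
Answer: -35828/329240473 ≈ -0.00010882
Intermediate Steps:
K = 54 (K = 4 - 1*(-50) = 4 + 50 = 54)
1/(((-2305/((-36 + 151) + K) - 1062/1272) - 1*2130) - 7045) = 1/(((-2305/((-36 + 151) + 54) - 1062/1272) - 1*2130) - 7045) = 1/(((-2305/(115 + 54) - 1062*1/1272) - 2130) - 7045) = 1/(((-2305/169 - 177/212) - 2130) - 7045) = 1/((-518573/35828 - 2130) - 7045) = 1/(-76832213/35828 - 7045) = 1/(-329240473/35828) = -35828/329240473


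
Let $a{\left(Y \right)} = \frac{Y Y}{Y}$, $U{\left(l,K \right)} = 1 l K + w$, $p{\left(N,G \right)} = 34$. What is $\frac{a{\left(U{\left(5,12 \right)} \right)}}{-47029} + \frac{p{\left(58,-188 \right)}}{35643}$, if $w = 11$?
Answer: $- \frac{931667}{1676254647} \approx -0.0005558$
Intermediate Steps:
$U{\left(l,K \right)} = 11 + K l$ ($U{\left(l,K \right)} = 1 l K + 11 = l K + 11 = K l + 11 = 11 + K l$)
$a{\left(Y \right)} = Y$ ($a{\left(Y \right)} = \frac{Y^{2}}{Y} = Y$)
$\frac{a{\left(U{\left(5,12 \right)} \right)}}{-47029} + \frac{p{\left(58,-188 \right)}}{35643} = \frac{11 + 12 \cdot 5}{-47029} + \frac{34}{35643} = \left(11 + 60\right) \left(- \frac{1}{47029}\right) + 34 \cdot \frac{1}{35643} = 71 \left(- \frac{1}{47029}\right) + \frac{34}{35643} = - \frac{71}{47029} + \frac{34}{35643} = - \frac{931667}{1676254647}$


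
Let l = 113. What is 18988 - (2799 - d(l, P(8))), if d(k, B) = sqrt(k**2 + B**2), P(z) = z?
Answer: 16189 + sqrt(12833) ≈ 16302.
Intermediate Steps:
d(k, B) = sqrt(B**2 + k**2)
18988 - (2799 - d(l, P(8))) = 18988 - (2799 - sqrt(8**2 + 113**2)) = 18988 - (2799 - sqrt(64 + 12769)) = 18988 - (2799 - sqrt(12833)) = 18988 + (-2799 + sqrt(12833)) = 16189 + sqrt(12833)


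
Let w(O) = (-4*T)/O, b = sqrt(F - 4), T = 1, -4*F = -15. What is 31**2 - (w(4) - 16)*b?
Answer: 961 + 17*I/2 ≈ 961.0 + 8.5*I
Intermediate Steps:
F = 15/4 (F = -1/4*(-15) = 15/4 ≈ 3.7500)
b = I/2 (b = sqrt(15/4 - 4) = sqrt(-1/4) = I/2 ≈ 0.5*I)
w(O) = -4/O (w(O) = (-4*1)/O = -4/O)
31**2 - (w(4) - 16)*b = 31**2 - (-4/4 - 16)*I/2 = 961 - (-4*1/4 - 16)*I/2 = 961 - (-1 - 16)*I/2 = 961 - (-17)*I/2 = 961 + 17*I/2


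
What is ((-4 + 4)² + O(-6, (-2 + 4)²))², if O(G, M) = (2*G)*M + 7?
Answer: 1681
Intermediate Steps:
O(G, M) = 7 + 2*G*M (O(G, M) = 2*G*M + 7 = 7 + 2*G*M)
((-4 + 4)² + O(-6, (-2 + 4)²))² = ((-4 + 4)² + (7 + 2*(-6)*(-2 + 4)²))² = (0² + (7 + 2*(-6)*2²))² = (0 + (7 + 2*(-6)*4))² = (0 + (7 - 48))² = (0 - 41)² = (-41)² = 1681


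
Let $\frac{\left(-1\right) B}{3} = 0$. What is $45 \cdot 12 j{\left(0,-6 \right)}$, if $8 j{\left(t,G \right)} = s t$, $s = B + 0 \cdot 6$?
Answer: $0$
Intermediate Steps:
$B = 0$ ($B = \left(-3\right) 0 = 0$)
$s = 0$ ($s = 0 + 0 \cdot 6 = 0 + 0 = 0$)
$j{\left(t,G \right)} = 0$ ($j{\left(t,G \right)} = \frac{0 t}{8} = \frac{1}{8} \cdot 0 = 0$)
$45 \cdot 12 j{\left(0,-6 \right)} = 45 \cdot 12 \cdot 0 = 540 \cdot 0 = 0$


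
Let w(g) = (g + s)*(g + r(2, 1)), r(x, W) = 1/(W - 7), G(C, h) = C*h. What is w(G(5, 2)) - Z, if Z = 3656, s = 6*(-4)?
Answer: -11381/3 ≈ -3793.7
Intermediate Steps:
s = -24
r(x, W) = 1/(-7 + W)
w(g) = (-24 + g)*(-⅙ + g) (w(g) = (g - 24)*(g + 1/(-7 + 1)) = (-24 + g)*(g + 1/(-6)) = (-24 + g)*(g - ⅙) = (-24 + g)*(-⅙ + g))
w(G(5, 2)) - Z = (4 + (5*2)² - 725*2/6) - 1*3656 = (4 + 10² - 145/6*10) - 3656 = (4 + 100 - 725/3) - 3656 = -413/3 - 3656 = -11381/3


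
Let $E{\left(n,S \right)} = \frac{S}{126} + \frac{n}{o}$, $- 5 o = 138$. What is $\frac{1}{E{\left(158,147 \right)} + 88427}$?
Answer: $\frac{138}{12202297} \approx 1.1309 \cdot 10^{-5}$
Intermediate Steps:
$o = - \frac{138}{5}$ ($o = \left(- \frac{1}{5}\right) 138 = - \frac{138}{5} \approx -27.6$)
$E{\left(n,S \right)} = - \frac{5 n}{138} + \frac{S}{126}$ ($E{\left(n,S \right)} = \frac{S}{126} + \frac{n}{- \frac{138}{5}} = S \frac{1}{126} + n \left(- \frac{5}{138}\right) = \frac{S}{126} - \frac{5 n}{138} = - \frac{5 n}{138} + \frac{S}{126}$)
$\frac{1}{E{\left(158,147 \right)} + 88427} = \frac{1}{\left(\left(- \frac{5}{138}\right) 158 + \frac{1}{126} \cdot 147\right) + 88427} = \frac{1}{\left(- \frac{395}{69} + \frac{7}{6}\right) + 88427} = \frac{1}{- \frac{629}{138} + 88427} = \frac{1}{\frac{12202297}{138}} = \frac{138}{12202297}$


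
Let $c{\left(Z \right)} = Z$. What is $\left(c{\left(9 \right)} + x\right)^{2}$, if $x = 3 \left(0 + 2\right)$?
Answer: $225$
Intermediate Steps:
$x = 6$ ($x = 3 \cdot 2 = 6$)
$\left(c{\left(9 \right)} + x\right)^{2} = \left(9 + 6\right)^{2} = 15^{2} = 225$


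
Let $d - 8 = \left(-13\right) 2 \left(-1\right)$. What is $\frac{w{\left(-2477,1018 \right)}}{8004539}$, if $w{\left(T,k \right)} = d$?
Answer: $\frac{34}{8004539} \approx 4.2476 \cdot 10^{-6}$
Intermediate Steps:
$d = 34$ ($d = 8 + \left(-13\right) 2 \left(-1\right) = 8 - -26 = 8 + 26 = 34$)
$w{\left(T,k \right)} = 34$
$\frac{w{\left(-2477,1018 \right)}}{8004539} = \frac{34}{8004539}$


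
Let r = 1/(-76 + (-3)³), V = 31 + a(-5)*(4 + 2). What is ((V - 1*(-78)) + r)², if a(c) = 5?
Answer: 204947856/10609 ≈ 19318.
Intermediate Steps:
V = 61 (V = 31 + 5*(4 + 2) = 31 + 5*6 = 31 + 30 = 61)
r = -1/103 (r = 1/(-76 - 27) = 1/(-103) = -1/103 ≈ -0.0097087)
((V - 1*(-78)) + r)² = ((61 - 1*(-78)) - 1/103)² = ((61 + 78) - 1/103)² = (139 - 1/103)² = (14316/103)² = 204947856/10609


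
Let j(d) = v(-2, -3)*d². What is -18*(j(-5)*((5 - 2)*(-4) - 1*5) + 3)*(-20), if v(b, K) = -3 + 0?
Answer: 460080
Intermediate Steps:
v(b, K) = -3
j(d) = -3*d²
-18*(j(-5)*((5 - 2)*(-4) - 1*5) + 3)*(-20) = -18*((-3*(-5)²)*((5 - 2)*(-4) - 1*5) + 3)*(-20) = -18*((-3*25)*(3*(-4) - 5) + 3)*(-20) = -18*(-75*(-12 - 5) + 3)*(-20) = -18*(-75*(-17) + 3)*(-20) = -18*(1275 + 3)*(-20) = -18*1278*(-20) = -23004*(-20) = 460080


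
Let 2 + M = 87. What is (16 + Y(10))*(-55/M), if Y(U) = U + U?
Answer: -396/17 ≈ -23.294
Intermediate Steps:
M = 85 (M = -2 + 87 = 85)
Y(U) = 2*U
(16 + Y(10))*(-55/M) = (16 + 2*10)*(-55/85) = (16 + 20)*(-55*1/85) = 36*(-11/17) = -396/17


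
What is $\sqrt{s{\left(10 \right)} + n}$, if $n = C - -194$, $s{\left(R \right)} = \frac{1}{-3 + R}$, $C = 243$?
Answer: $\frac{6 \sqrt{595}}{7} \approx 20.908$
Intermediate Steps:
$n = 437$ ($n = 243 - -194 = 243 + 194 = 437$)
$\sqrt{s{\left(10 \right)} + n} = \sqrt{\frac{1}{-3 + 10} + 437} = \sqrt{\frac{1}{7} + 437} = \sqrt{\frac{3060}{7}} = \frac{6 \sqrt{595}}{7}$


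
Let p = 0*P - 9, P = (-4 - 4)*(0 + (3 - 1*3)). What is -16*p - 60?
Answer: 84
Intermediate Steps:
P = 0 (P = -8*(0 + (3 - 3)) = -8*(0 + 0) = -8*0 = 0)
p = -9 (p = 0*0 - 9 = 0 - 9 = -9)
-16*p - 60 = -16*(-9) - 60 = 144 - 60 = 84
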